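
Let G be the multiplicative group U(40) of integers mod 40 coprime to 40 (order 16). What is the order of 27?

4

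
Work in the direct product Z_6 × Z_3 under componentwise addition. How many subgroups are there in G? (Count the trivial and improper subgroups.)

12

|G| = 18, so by Lagrange every subgroup order divides 18. Divisors: 1, 2, 3, 6, 9, 18.
Subgroups by order — order 1: 1; order 2: 1; order 3: 4; order 6: 4; order 9: 1; order 18: 1.
Total: 1 + 1 + 4 + 4 + 1 + 1 = 12.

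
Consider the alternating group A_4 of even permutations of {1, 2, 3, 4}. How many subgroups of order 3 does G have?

4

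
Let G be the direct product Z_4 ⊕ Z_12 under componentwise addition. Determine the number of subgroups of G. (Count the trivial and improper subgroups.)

30

|G| = 48, so by Lagrange every subgroup order divides 48. Divisors: 1, 2, 3, 4, 6, 8, 12, 16, 24, 48.
Subgroups by order — order 1: 1; order 2: 3; order 3: 1; order 4: 7; order 6: 3; order 8: 3; order 12: 7; order 16: 1; order 24: 3; order 48: 1.
Total: 1 + 3 + 1 + 7 + 3 + 3 + 7 + 1 + 3 + 1 = 30.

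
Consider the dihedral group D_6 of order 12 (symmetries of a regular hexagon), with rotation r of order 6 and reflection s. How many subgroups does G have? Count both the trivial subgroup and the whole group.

16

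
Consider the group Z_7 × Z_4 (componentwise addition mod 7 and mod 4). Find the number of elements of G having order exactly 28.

An element (a,b) has order lcm(ord(a), ord(b)); count pairs with lcm equal to 28.
Enumerating gives 12 such elements.

12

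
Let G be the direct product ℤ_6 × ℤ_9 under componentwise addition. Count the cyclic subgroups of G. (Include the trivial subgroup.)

Each element a generates a cyclic subgroup ⟨a⟩; distinct elements may generate the same one (a cyclic group of order d has φ(d) generators).
Cyclic subgroups by order — order 1: 1; order 2: 1; order 3: 4; order 6: 4; order 9: 3; order 18: 3.
Total: 16.

16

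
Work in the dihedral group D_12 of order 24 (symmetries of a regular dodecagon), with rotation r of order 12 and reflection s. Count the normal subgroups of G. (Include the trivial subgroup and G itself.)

9

G has 34 subgroups. Checking conjugation-invariance by order — order 1: 1/1 normal; order 2: 1/13 normal; order 3: 1/1 normal; order 4: 1/7 normal; order 6: 1/5 normal; order 8: 0/3 normal; order 12: 3/3 normal; order 24: 1/1 normal.
Total normal subgroups: 9.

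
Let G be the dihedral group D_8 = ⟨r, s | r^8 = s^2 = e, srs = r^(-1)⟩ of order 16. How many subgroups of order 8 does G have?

|G| = 16 and 8 | 16, so subgroups of order 8 are possible by Lagrange.
The subgroups of order 8 are: {e, r, r^2, r^3, r^4, r^5, r^6, r^7}; {e, r^2, r^4, r^6, s, r^2s, r^4s, r^6s}; {e, r^2, r^4, r^6, rs, r^3s, r^5s, r^7s}.
So G has 3 subgroups of order 8.

3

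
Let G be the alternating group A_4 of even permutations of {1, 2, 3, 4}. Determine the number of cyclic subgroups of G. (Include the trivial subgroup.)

Each element a generates a cyclic subgroup ⟨a⟩; distinct elements may generate the same one (a cyclic group of order d has φ(d) generators).
Cyclic subgroups by order — order 1: 1; order 2: 3; order 3: 4.
Total: 8.

8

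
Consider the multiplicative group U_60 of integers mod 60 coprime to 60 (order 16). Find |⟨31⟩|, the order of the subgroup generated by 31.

Compute successive powers of 31 mod 60: 31, 1; 31^2 ≡ 1 (mod 60).
So |⟨31⟩| = 2.

2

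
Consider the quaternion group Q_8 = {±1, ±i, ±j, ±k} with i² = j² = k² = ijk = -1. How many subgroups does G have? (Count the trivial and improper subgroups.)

6

|G| = 8, so by Lagrange every subgroup order divides 8. Divisors: 1, 2, 4, 8.
Subgroups by order — order 1: 1; order 2: 1; order 4: 3; order 8: 1.
Total: 1 + 1 + 3 + 1 = 6.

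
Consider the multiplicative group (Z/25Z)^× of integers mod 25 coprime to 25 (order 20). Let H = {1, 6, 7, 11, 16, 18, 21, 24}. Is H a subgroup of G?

|H| = 8 does not divide |G| = 20, so by Lagrange H is not a subgroup.

No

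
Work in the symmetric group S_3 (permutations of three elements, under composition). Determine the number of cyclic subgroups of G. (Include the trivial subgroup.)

Group the elements of G by the cyclic subgroup they generate; each cyclic subgroup of order d accounts for φ(d) elements.
Cyclic subgroups by order — order 1: 1; order 2: 3; order 3: 1.
Total: 5.

5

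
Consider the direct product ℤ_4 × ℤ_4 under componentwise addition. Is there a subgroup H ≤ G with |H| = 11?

No

11 does not divide |G| = 16, so by Lagrange no subgroup of order 11 exists.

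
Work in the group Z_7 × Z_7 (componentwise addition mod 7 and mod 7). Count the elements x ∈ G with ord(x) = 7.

An element (a,b) has order lcm(ord(a), ord(b)); count pairs with lcm equal to 7.
Enumerating gives 48 such elements.

48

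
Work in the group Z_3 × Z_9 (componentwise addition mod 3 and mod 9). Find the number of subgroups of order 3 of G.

4

|G| = 27 and 3 | 27, so subgroups of order 3 are possible by Lagrange.
The subgroups of order 3 are: {(0,0), (0,3), (0,6)}; {(0,0), (1,0), (2,0)}; {(0,0), (1,3), (2,6)}; {(0,0), (1,6), (2,3)}.
So G has 4 subgroups of order 3.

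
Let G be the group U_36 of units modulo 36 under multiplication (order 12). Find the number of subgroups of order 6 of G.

3

|G| = 12 and 6 | 12, so subgroups of order 6 are possible by Lagrange.
The subgroups of order 6 are: {1, 11, 13, 23, 25, 35}; {1, 5, 13, 17, 25, 29}; {1, 7, 13, 19, 25, 31}.
So G has 3 subgroups of order 6.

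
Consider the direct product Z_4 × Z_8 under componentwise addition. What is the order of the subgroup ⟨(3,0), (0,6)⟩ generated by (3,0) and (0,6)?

16

|⟨(3,0)⟩| = 4 and |⟨(0,6)⟩| = 4, so |H| is a multiple of lcm(4, 4) = 4 and divides |G| = 32.
Closing under the operation: H = {(0,0), (0,2), (0,4), (0,6), (1,0), (1,2), (1,4), (1,6), (2,0), (2,2), (2,4), (2,6), (3,0), (3,2), (3,4), (3,6)}, so |H| = 16.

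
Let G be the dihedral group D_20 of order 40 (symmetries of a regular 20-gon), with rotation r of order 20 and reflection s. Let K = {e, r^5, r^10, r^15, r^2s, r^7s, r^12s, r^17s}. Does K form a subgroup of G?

|K| = 8 divides |G| = 40, consistent with Lagrange.
K contains the identity, every element's inverse is in K, and K is closed under ·: it is a subgroup.

Yes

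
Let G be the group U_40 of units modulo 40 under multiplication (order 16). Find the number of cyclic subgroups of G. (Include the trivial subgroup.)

A cyclic subgroup of order d is generated by each of its φ(d) elements of order d, so the cyclic subgroups of order d number (#elements of order d)/φ(d).
Cyclic subgroups by order — order 1: 1; order 2: 7; order 4: 4.
Total: 12.

12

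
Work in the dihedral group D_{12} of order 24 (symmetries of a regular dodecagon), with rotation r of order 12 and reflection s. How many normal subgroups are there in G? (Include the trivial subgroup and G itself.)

9

G has 34 subgroups. Checking conjugation-invariance by order — order 1: 1/1 normal; order 2: 1/13 normal; order 3: 1/1 normal; order 4: 1/7 normal; order 6: 1/5 normal; order 8: 0/3 normal; order 12: 3/3 normal; order 24: 1/1 normal.
Total normal subgroups: 9.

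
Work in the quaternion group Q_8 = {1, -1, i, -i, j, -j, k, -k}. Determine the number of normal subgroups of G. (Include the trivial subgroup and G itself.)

6

G has 6 subgroups. Checking conjugation-invariance by order — order 1: 1/1 normal; order 2: 1/1 normal; order 4: 3/3 normal; order 8: 1/1 normal.
Total normal subgroups: 6.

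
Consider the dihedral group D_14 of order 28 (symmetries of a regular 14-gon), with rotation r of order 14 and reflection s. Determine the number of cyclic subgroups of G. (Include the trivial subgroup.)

Group the elements of G by the cyclic subgroup they generate; each cyclic subgroup of order d accounts for φ(d) elements.
Cyclic subgroups by order — order 1: 1; order 2: 15; order 7: 1; order 14: 1.
Total: 18.

18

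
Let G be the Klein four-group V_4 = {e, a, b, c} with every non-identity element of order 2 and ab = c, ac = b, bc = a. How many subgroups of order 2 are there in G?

|G| = 4 and 2 | 4, so subgroups of order 2 are possible by Lagrange.
The subgroups of order 2 are: {e, a}; {e, b}; {e, c}.
So G has 3 subgroups of order 2.

3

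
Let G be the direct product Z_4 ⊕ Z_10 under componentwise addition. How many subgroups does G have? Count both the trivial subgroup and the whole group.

16

|G| = 40, so by Lagrange every subgroup order divides 40. Divisors: 1, 2, 4, 5, 8, 10, 20, 40.
Subgroups by order — order 1: 1; order 2: 3; order 4: 3; order 5: 1; order 8: 1; order 10: 3; order 20: 3; order 40: 1.
Total: 1 + 3 + 3 + 1 + 1 + 3 + 3 + 1 = 16.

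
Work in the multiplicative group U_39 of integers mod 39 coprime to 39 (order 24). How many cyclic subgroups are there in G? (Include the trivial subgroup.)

12

Each element a generates a cyclic subgroup ⟨a⟩; distinct elements may generate the same one (a cyclic group of order d has φ(d) generators).
Cyclic subgroups by order — order 1: 1; order 2: 3; order 3: 1; order 4: 2; order 6: 3; order 12: 2.
Total: 12.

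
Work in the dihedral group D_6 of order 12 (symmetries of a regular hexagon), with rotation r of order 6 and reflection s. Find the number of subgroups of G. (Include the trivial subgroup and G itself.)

16

|G| = 12, so by Lagrange every subgroup order divides 12. Divisors: 1, 2, 3, 4, 6, 12.
Subgroups by order — order 1: 1; order 2: 7; order 3: 1; order 4: 3; order 6: 3; order 12: 1.
Total: 1 + 7 + 1 + 3 + 3 + 1 = 16.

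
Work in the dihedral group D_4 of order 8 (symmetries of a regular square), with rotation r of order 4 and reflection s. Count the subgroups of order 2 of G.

|G| = 8 and 2 | 8, so subgroups of order 2 are possible by Lagrange.
The subgroups of order 2 are: {e, r^2}; {e, r^2s}; {e, r^3s}; {e, rs}; … (5 in all).
So G has 5 subgroups of order 2.

5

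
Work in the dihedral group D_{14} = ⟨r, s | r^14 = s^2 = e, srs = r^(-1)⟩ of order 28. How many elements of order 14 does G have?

6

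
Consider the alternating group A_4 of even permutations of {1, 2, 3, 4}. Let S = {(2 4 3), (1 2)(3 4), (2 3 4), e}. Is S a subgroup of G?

No

Closure fails: (2 4 3) ∘ (1 2)(3 4) = (1 4 2) ∉ S. So S is not a subgroup.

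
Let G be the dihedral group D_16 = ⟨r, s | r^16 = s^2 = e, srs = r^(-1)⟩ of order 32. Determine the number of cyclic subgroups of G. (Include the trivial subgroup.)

A cyclic subgroup of order d is generated by each of its φ(d) elements of order d, so the cyclic subgroups of order d number (#elements of order d)/φ(d).
Cyclic subgroups by order — order 1: 1; order 2: 17; order 4: 1; order 8: 1; order 16: 1.
Total: 21.

21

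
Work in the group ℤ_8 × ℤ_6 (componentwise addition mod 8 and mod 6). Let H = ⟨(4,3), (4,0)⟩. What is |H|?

|⟨(4,3)⟩| = 2 and |⟨(4,0)⟩| = 2, so |H| is a multiple of lcm(2, 2) = 2 and divides |G| = 48.
Closing under the operation: H = {(0,0), (0,3), (4,0), (4,3)}, so |H| = 4.

4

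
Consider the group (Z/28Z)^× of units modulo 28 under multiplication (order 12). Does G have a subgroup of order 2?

2 | 12. A subgroup of order 2 is {1, 13}.

Yes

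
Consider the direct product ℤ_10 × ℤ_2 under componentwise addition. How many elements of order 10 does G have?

An element (a,b) has order lcm(ord(a), ord(b)); count pairs with lcm equal to 10.
Enumerating gives 12 such elements.

12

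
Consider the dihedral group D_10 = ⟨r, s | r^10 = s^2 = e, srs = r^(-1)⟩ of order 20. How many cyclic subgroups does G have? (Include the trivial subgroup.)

14

Each element a generates a cyclic subgroup ⟨a⟩; distinct elements may generate the same one (a cyclic group of order d has φ(d) generators).
Cyclic subgroups by order — order 1: 1; order 2: 11; order 5: 1; order 10: 1.
Total: 14.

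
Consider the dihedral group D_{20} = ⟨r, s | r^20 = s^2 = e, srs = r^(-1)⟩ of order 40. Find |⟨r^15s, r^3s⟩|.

10

|⟨r^15s⟩| = 2 and |⟨r^3s⟩| = 2, so |H| is a multiple of lcm(2, 2) = 2 and divides |G| = 40.
Closing under the operation: H = {e, r^4, r^8, r^12, r^16, r^3s, r^7s, r^11s, r^15s, r^19s}, so |H| = 10.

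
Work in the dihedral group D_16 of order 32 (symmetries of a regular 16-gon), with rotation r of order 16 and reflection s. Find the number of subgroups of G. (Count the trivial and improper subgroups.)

36

|G| = 32, so by Lagrange every subgroup order divides 32. Divisors: 1, 2, 4, 8, 16, 32.
Subgroups by order — order 1: 1; order 2: 17; order 4: 9; order 8: 5; order 16: 3; order 32: 1.
Total: 1 + 17 + 9 + 5 + 3 + 1 = 36.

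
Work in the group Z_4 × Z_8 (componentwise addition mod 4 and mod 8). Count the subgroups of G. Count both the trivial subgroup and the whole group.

|G| = 32, so by Lagrange every subgroup order divides 32. Divisors: 1, 2, 4, 8, 16, 32.
Subgroups by order — order 1: 1; order 2: 3; order 4: 7; order 8: 7; order 16: 3; order 32: 1.
Total: 1 + 3 + 7 + 7 + 3 + 1 = 22.

22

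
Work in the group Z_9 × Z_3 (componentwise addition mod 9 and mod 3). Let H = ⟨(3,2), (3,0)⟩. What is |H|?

9

|⟨(3,2)⟩| = 3 and |⟨(3,0)⟩| = 3, so |H| is a multiple of lcm(3, 3) = 3 and divides |G| = 27.
Closing under the operation: H = {(0,0), (0,1), (0,2), (3,0), (3,1), (3,2), (6,0), (6,1), (6,2)}, so |H| = 9.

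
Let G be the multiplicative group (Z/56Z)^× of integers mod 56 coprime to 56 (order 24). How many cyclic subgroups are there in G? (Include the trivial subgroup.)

Group the elements of G by the cyclic subgroup they generate; each cyclic subgroup of order d accounts for φ(d) elements.
Cyclic subgroups by order — order 1: 1; order 2: 7; order 3: 1; order 6: 7.
Total: 16.

16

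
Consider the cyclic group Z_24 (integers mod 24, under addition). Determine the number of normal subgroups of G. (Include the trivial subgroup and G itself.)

8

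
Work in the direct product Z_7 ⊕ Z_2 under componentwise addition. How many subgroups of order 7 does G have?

|G| = 14 and 7 | 14, so subgroups of order 7 are possible by Lagrange.
The subgroups of order 7 are: {(0,0), (1,0), (2,0), (3,0), (4,0), (5,0), (6,0)}.
So G has 1 subgroup of order 7.

1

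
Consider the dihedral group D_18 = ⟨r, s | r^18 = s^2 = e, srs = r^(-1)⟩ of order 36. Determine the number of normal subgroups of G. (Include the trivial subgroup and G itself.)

G has 45 subgroups. Checking conjugation-invariance by order — order 1: 1/1 normal; order 2: 1/19 normal; order 3: 1/1 normal; order 4: 0/9 normal; order 6: 1/7 normal; order 9: 1/1 normal; order 12: 0/3 normal; order 18: 3/3 normal; order 36: 1/1 normal.
Total normal subgroups: 9.

9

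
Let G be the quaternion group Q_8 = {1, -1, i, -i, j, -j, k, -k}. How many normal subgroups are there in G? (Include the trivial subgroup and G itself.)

G has 6 subgroups. Checking conjugation-invariance by order — order 1: 1/1 normal; order 2: 1/1 normal; order 4: 3/3 normal; order 8: 1/1 normal.
Total normal subgroups: 6.

6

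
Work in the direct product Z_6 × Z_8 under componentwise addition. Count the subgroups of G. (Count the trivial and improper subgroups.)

|G| = 48, so by Lagrange every subgroup order divides 48. Divisors: 1, 2, 3, 4, 6, 8, 12, 16, 24, 48.
Subgroups by order — order 1: 1; order 2: 3; order 3: 1; order 4: 3; order 6: 3; order 8: 3; order 12: 3; order 16: 1; order 24: 3; order 48: 1.
Total: 1 + 3 + 1 + 3 + 3 + 3 + 3 + 1 + 3 + 1 = 22.

22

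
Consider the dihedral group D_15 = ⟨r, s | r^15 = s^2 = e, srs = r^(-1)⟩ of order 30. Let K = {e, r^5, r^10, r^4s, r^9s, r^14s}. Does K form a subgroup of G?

|K| = 6 divides |G| = 30, consistent with Lagrange.
K contains the identity, every element's inverse is in K, and K is closed under ·: it is a subgroup.

Yes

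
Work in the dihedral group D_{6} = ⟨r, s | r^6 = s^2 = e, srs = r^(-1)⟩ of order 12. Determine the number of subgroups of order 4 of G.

|G| = 12 and 4 | 12, so subgroups of order 4 are possible by Lagrange.
The subgroups of order 4 are: {e, r^3, r^2s, r^5s}; {e, r^3, s, r^3s}; {e, r^3, rs, r^4s}.
So G has 3 subgroups of order 4.

3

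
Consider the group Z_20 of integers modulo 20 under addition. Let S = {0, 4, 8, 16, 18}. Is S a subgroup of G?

18 ∈ S but its inverse 2 ∉ S, so S is not a subgroup.

No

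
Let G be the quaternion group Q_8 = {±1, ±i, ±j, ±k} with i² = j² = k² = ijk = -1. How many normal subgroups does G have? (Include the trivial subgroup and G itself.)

G has 6 subgroups. Checking conjugation-invariance by order — order 1: 1/1 normal; order 2: 1/1 normal; order 4: 3/3 normal; order 8: 1/1 normal.
Total normal subgroups: 6.

6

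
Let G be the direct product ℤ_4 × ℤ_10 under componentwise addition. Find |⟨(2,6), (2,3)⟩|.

|⟨(2,6)⟩| = 10 and |⟨(2,3)⟩| = 10, so |H| is a multiple of lcm(10, 10) = 10 and divides |G| = 40.
Closing under the operation: H = {(0,0), (0,1), (0,2), (0,3), (0,4), (0,5), (0,6), (0,7), (0,8), (0,9), (2,0), (2,1), (2,2), (2,3), (2,4), (2,5), (2,6), (2,7), (2,8), (2,9)}, so |H| = 20.

20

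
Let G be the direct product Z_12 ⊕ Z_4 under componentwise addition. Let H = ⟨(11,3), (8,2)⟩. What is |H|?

24

|⟨(11,3)⟩| = 12 and |⟨(8,2)⟩| = 6, so |H| is a multiple of lcm(12, 6) = 12 and divides |G| = 48.
Closing under the operation: H = {(0,0), (0,2), (1,1), (1,3), (2,0), (2,2), (3,1), (3,3), (4,0), (4,2), (5,1), (5,3), (6,0), (6,2), (7,1), (7,3), (8,0), (8,2), (9,1), (9,3), (10,0), (10,2), (11,1), (11,3)}, so |H| = 24.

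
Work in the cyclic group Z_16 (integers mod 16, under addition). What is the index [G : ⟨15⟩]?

1

|⟨15⟩| = 16 and |G| = 16.
By Lagrange, [G : H] = |G|/|H| = 16/16 = 1.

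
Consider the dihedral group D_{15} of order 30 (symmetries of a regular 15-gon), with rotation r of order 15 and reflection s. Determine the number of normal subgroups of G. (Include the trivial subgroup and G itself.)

G has 28 subgroups. Checking conjugation-invariance by order — order 1: 1/1 normal; order 2: 0/15 normal; order 3: 1/1 normal; order 5: 1/1 normal; order 6: 0/5 normal; order 10: 0/3 normal; order 15: 1/1 normal; order 30: 1/1 normal.
Total normal subgroups: 5.

5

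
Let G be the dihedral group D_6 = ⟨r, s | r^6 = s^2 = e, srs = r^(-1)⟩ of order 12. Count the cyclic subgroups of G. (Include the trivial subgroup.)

10

A cyclic subgroup of order d is generated by each of its φ(d) elements of order d, so the cyclic subgroups of order d number (#elements of order d)/φ(d).
Cyclic subgroups by order — order 1: 1; order 2: 7; order 3: 1; order 6: 1.
Total: 10.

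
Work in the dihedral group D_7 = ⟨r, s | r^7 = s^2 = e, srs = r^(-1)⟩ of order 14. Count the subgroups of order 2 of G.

7

|G| = 14 and 2 | 14, so subgroups of order 2 are possible by Lagrange.
The subgroups of order 2 are: {e, r^2s}; {e, r^3s}; {e, r^4s}; {e, r^5s}; … (7 in all).
So G has 7 subgroups of order 2.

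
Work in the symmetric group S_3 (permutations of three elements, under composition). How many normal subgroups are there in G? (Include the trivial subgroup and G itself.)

3

G has 6 subgroups. Checking conjugation-invariance by order — order 1: 1/1 normal; order 2: 0/3 normal; order 3: 1/1 normal; order 6: 1/1 normal.
Total normal subgroups: 3.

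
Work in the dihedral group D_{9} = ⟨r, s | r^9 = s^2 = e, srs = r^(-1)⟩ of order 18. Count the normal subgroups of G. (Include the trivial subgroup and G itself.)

G has 16 subgroups. Checking conjugation-invariance by order — order 1: 1/1 normal; order 2: 0/9 normal; order 3: 1/1 normal; order 6: 0/3 normal; order 9: 1/1 normal; order 18: 1/1 normal.
Total normal subgroups: 4.

4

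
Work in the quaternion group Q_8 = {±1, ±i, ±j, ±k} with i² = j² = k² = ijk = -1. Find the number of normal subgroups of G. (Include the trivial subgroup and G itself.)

6

G has 6 subgroups. Checking conjugation-invariance by order — order 1: 1/1 normal; order 2: 1/1 normal; order 4: 3/3 normal; order 8: 1/1 normal.
Total normal subgroups: 6.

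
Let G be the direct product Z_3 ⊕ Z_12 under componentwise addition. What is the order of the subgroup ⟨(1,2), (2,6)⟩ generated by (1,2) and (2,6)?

|⟨(1,2)⟩| = 6 and |⟨(2,6)⟩| = 6, so |H| is a multiple of lcm(6, 6) = 6 and divides |G| = 36.
Closing under the operation: H = {(0,0), (0,2), (0,4), (0,6), (0,8), (0,10), (1,0), (1,2), (1,4), (1,6), (1,8), (1,10), (2,0), (2,2), (2,4), (2,6), (2,8), (2,10)}, so |H| = 18.

18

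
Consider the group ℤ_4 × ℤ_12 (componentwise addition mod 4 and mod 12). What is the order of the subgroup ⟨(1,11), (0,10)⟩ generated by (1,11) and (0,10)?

24

|⟨(1,11)⟩| = 12 and |⟨(0,10)⟩| = 6, so |H| is a multiple of lcm(12, 6) = 12 and divides |G| = 48.
Closing under the operation: H = {(0,0), (0,2), (0,4), (0,6), (0,8), (0,10), (1,1), (1,3), (1,5), (1,7), (1,9), (1,11), (2,0), (2,2), (2,4), (2,6), (2,8), (2,10), (3,1), (3,3), (3,5), (3,7), (3,9), (3,11)}, so |H| = 24.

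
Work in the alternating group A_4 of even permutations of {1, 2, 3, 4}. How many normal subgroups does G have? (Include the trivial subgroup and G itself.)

G has 10 subgroups. Checking conjugation-invariance by order — order 1: 1/1 normal; order 2: 0/3 normal; order 3: 0/4 normal; order 4: 1/1 normal; order 12: 1/1 normal.
Total normal subgroups: 3.

3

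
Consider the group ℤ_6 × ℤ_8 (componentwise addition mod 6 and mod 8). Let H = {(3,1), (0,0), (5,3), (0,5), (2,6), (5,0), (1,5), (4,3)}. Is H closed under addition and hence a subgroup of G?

No

(5,0) ∈ H but its inverse (1,0) ∉ H, so H is not a subgroup.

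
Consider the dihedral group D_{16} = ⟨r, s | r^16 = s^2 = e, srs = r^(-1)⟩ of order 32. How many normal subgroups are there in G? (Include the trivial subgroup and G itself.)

8

G has 36 subgroups. Checking conjugation-invariance by order — order 1: 1/1 normal; order 2: 1/17 normal; order 4: 1/9 normal; order 8: 1/5 normal; order 16: 3/3 normal; order 32: 1/1 normal.
Total normal subgroups: 8.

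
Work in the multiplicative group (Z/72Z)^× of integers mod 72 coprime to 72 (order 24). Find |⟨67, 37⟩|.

|⟨67⟩| = 6 and |⟨37⟩| = 2, so |H| is a multiple of lcm(6, 2) = 6 and divides |G| = 24.
Closing under the operation: H = {1, 7, 13, 19, 25, 31, 37, 43, 49, 55, 61, 67}, so |H| = 12.

12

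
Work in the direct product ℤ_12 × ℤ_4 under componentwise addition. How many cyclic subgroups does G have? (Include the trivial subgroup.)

20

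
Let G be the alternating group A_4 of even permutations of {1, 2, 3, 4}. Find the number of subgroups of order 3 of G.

4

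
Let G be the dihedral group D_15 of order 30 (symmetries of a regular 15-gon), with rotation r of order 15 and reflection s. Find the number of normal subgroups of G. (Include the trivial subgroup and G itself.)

G has 28 subgroups. Checking conjugation-invariance by order — order 1: 1/1 normal; order 2: 0/15 normal; order 3: 1/1 normal; order 5: 1/1 normal; order 6: 0/5 normal; order 10: 0/3 normal; order 15: 1/1 normal; order 30: 1/1 normal.
Total normal subgroups: 5.

5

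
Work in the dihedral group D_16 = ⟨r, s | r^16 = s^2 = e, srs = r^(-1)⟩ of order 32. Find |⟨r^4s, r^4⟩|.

|⟨r^4s⟩| = 2 and |⟨r^4⟩| = 4, so |H| is a multiple of lcm(2, 4) = 4 and divides |G| = 32.
Closing under the operation: H = {e, r^4, r^8, r^12, s, r^4s, r^8s, r^12s}, so |H| = 8.

8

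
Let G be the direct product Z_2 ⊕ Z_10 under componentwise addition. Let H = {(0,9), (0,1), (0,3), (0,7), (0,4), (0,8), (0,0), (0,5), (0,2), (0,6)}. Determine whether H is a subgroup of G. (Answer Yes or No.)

Yes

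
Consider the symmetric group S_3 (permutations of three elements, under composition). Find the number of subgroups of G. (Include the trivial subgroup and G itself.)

|G| = 6, so by Lagrange every subgroup order divides 6. Divisors: 1, 2, 3, 6.
Subgroups by order — order 1: 1; order 2: 3; order 3: 1; order 6: 1.
Total: 1 + 3 + 1 + 1 = 6.

6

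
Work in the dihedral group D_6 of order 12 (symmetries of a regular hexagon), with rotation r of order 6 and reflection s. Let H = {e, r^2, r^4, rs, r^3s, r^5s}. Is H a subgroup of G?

|H| = 6 divides |G| = 12, consistent with Lagrange.
H contains the identity, every element's inverse is in H, and H is closed under ·: it is a subgroup.

Yes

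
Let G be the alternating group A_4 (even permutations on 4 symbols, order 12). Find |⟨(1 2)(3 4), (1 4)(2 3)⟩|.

|⟨(1 2)(3 4)⟩| = 2 and |⟨(1 4)(2 3)⟩| = 2, so |H| is a multiple of lcm(2, 2) = 2 and divides |G| = 12.
Closing under the operation: H = {e, (1 2)(3 4), (1 3)(2 4), (1 4)(2 3)}, so |H| = 4.

4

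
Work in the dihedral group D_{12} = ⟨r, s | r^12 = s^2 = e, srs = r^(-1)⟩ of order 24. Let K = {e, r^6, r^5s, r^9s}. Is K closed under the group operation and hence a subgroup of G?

No

Closure fails: r^5s · r^6 = r^11s ∉ K. So K is not a subgroup.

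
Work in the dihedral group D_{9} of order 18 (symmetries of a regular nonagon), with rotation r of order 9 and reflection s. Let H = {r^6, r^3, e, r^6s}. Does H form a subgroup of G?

No

|H| = 4 does not divide |G| = 18, so by Lagrange H is not a subgroup.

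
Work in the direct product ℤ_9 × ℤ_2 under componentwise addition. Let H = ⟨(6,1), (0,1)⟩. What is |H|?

6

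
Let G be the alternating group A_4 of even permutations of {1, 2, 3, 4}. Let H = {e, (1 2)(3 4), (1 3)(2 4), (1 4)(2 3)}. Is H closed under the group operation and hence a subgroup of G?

Yes

|H| = 4 divides |G| = 12, consistent with Lagrange.
H contains the identity, every element's inverse is in H, and H is closed under ∘: it is a subgroup.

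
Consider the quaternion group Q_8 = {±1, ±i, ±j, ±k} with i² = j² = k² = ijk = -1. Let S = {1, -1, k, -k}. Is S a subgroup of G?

|S| = 4 divides |G| = 8, consistent with Lagrange.
S contains the identity, every element's inverse is in S, and S is closed under ·: it is a subgroup.
In fact S = ⟨-k⟩.

Yes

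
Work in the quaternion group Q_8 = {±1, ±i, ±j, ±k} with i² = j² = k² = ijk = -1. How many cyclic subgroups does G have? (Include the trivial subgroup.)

A cyclic subgroup of order d is generated by each of its φ(d) elements of order d, so the cyclic subgroups of order d number (#elements of order d)/φ(d).
Cyclic subgroups by order — order 1: 1; order 2: 1; order 4: 3.
Total: 5.

5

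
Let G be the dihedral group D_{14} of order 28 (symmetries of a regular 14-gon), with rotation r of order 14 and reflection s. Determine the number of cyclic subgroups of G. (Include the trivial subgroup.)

18

A cyclic subgroup of order d is generated by each of its φ(d) elements of order d, so the cyclic subgroups of order d number (#elements of order d)/φ(d).
Cyclic subgroups by order — order 1: 1; order 2: 15; order 7: 1; order 14: 1.
Total: 18.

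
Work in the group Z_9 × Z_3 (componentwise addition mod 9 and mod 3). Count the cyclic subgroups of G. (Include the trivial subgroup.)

8

Group the elements of G by the cyclic subgroup they generate; each cyclic subgroup of order d accounts for φ(d) elements.
Cyclic subgroups by order — order 1: 1; order 3: 4; order 9: 3.
Total: 8.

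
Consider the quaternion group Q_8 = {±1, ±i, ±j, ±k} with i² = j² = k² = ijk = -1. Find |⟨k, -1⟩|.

4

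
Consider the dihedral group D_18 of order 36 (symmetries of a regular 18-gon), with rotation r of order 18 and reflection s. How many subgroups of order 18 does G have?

3

|G| = 36 and 18 | 36, so subgroups of order 18 are possible by Lagrange.
The subgroups of order 18 are: {e, r, r^2, r^3, r^4, r^5, r^6, r^7, r^8, r^9, r^10, r^11, r^12, r^13, r^14, r^15, r^16, r^17}; {e, r^2, r^4, r^6, r^8, r^10, r^12, r^14, r^16, s, r^2s, r^4s, r^6s, r^8s, r^10s, r^12s, r^14s, r^16s}; {e, r^2, r^4, r^6, r^8, r^10, r^12, r^14, r^16, rs, r^3s, r^5s, r^7s, r^9s, r^11s, r^13s, r^15s, r^17s}.
So G has 3 subgroups of order 18.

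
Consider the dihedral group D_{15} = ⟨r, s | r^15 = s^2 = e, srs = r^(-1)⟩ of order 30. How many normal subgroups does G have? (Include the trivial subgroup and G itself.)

5

G has 28 subgroups. Checking conjugation-invariance by order — order 1: 1/1 normal; order 2: 0/15 normal; order 3: 1/1 normal; order 5: 1/1 normal; order 6: 0/5 normal; order 10: 0/3 normal; order 15: 1/1 normal; order 30: 1/1 normal.
Total normal subgroups: 5.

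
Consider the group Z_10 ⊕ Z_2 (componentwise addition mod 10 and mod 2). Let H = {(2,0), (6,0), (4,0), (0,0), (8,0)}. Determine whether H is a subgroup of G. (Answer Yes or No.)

Yes

|H| = 5 divides |G| = 20, consistent with Lagrange.
H contains the identity, every element's inverse is in H, and H is closed under +: it is a subgroup.
In fact H = ⟨(4,0)⟩.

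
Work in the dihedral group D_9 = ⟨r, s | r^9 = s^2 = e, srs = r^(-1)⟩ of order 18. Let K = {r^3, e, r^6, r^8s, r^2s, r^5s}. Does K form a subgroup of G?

Yes

|K| = 6 divides |G| = 18, consistent with Lagrange.
K contains the identity, every element's inverse is in K, and K is closed under ·: it is a subgroup.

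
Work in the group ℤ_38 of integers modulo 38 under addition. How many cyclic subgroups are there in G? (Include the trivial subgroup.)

Group the elements of G by the cyclic subgroup they generate; each cyclic subgroup of order d accounts for φ(d) elements.
Cyclic subgroups by order — order 1: 1; order 2: 1; order 19: 1; order 38: 1.
Total: 4.

4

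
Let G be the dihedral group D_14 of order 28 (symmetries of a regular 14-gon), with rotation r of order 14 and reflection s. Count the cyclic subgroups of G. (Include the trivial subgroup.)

Each element a generates a cyclic subgroup ⟨a⟩; distinct elements may generate the same one (a cyclic group of order d has φ(d) generators).
Cyclic subgroups by order — order 1: 1; order 2: 15; order 7: 1; order 14: 1.
Total: 18.

18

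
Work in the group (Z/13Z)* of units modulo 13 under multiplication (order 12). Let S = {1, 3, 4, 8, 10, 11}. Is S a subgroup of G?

3 ∈ S but its inverse 9 ∉ S, so S is not a subgroup.

No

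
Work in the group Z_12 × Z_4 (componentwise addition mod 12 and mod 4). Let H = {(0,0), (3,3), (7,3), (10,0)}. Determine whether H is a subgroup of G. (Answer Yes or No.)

No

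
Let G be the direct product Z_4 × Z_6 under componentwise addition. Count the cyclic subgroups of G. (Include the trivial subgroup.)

12

Group the elements of G by the cyclic subgroup they generate; each cyclic subgroup of order d accounts for φ(d) elements.
Cyclic subgroups by order — order 1: 1; order 2: 3; order 3: 1; order 4: 2; order 6: 3; order 12: 2.
Total: 12.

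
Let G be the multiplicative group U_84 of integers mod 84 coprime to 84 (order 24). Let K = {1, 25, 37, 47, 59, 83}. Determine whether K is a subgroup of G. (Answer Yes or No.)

Yes

|K| = 6 divides |G| = 24, consistent with Lagrange.
K contains the identity, every element's inverse is in K, and K is closed under ·: it is a subgroup.
In fact K = ⟨59⟩.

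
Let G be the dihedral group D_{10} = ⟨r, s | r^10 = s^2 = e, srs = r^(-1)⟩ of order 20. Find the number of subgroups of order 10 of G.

|G| = 20 and 10 | 20, so subgroups of order 10 are possible by Lagrange.
The subgroups of order 10 are: {e, r, r^2, r^3, r^4, r^5, r^6, r^7, r^8, r^9}; {e, r^2, r^4, r^6, r^8, s, r^2s, r^4s, r^6s, r^8s}; {e, r^2, r^4, r^6, r^8, rs, r^3s, r^5s, r^7s, r^9s}.
So G has 3 subgroups of order 10.

3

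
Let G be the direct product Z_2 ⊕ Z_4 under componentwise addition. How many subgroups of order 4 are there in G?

3

|G| = 8 and 4 | 8, so subgroups of order 4 are possible by Lagrange.
The subgroups of order 4 are: {(0,0), (0,1), (0,2), (0,3)}; {(0,0), (0,2), (1,0), (1,2)}; {(0,0), (0,2), (1,1), (1,3)}.
So G has 3 subgroups of order 4.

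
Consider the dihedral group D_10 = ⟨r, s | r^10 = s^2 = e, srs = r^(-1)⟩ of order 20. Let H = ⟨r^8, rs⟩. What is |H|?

|⟨r^8⟩| = 5 and |⟨rs⟩| = 2, so |H| is a multiple of lcm(5, 2) = 10 and divides |G| = 20.
Closing under the operation: H = {e, r^2, r^4, r^6, r^8, rs, r^3s, r^5s, r^7s, r^9s}, so |H| = 10.

10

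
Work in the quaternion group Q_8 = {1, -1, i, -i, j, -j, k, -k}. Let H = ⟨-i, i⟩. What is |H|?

4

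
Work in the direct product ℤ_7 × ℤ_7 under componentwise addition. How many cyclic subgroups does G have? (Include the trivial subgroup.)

Group the elements of G by the cyclic subgroup they generate; each cyclic subgroup of order d accounts for φ(d) elements.
Cyclic subgroups by order — order 1: 1; order 7: 8.
Total: 9.

9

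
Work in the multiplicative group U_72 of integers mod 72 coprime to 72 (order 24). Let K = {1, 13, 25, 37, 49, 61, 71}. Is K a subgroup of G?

|K| = 7 does not divide |G| = 24, so by Lagrange K is not a subgroup.

No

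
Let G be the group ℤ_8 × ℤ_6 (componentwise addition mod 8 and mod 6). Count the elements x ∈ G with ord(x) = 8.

8

An element (a,b) has order lcm(ord(a), ord(b)); count pairs with lcm equal to 8.
Enumerating gives 8 such elements.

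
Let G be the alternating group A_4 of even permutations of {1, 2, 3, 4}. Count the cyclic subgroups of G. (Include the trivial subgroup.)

Group the elements of G by the cyclic subgroup they generate; each cyclic subgroup of order d accounts for φ(d) elements.
Cyclic subgroups by order — order 1: 1; order 2: 3; order 3: 4.
Total: 8.

8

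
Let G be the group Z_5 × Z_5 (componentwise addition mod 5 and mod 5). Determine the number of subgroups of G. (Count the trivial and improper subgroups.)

8

|G| = 25, so by Lagrange every subgroup order divides 25. Divisors: 1, 5, 25.
Subgroups by order — order 1: 1; order 5: 6; order 25: 1.
Total: 1 + 6 + 1 = 8.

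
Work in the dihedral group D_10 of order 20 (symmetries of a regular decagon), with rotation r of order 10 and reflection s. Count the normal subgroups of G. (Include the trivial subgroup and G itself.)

7

G has 22 subgroups. Checking conjugation-invariance by order — order 1: 1/1 normal; order 2: 1/11 normal; order 4: 0/5 normal; order 5: 1/1 normal; order 10: 3/3 normal; order 20: 1/1 normal.
Total normal subgroups: 7.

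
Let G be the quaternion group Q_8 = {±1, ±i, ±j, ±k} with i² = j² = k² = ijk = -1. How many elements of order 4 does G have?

The elements of order 4 are: i, -i, j, -j, k, -k.
That's 6.

6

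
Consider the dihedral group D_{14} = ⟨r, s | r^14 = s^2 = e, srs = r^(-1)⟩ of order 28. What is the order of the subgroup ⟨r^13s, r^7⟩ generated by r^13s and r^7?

|⟨r^13s⟩| = 2 and |⟨r^7⟩| = 2, so |H| is a multiple of lcm(2, 2) = 2 and divides |G| = 28.
Closing under the operation: H = {e, r^7, r^6s, r^13s}, so |H| = 4.

4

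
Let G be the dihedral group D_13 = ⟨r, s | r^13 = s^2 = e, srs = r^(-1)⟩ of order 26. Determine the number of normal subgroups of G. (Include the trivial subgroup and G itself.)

3

G has 16 subgroups. Checking conjugation-invariance by order — order 1: 1/1 normal; order 2: 0/13 normal; order 13: 1/1 normal; order 26: 1/1 normal.
Total normal subgroups: 3.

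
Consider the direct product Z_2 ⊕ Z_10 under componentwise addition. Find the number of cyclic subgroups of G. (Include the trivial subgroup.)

8

Group the elements of G by the cyclic subgroup they generate; each cyclic subgroup of order d accounts for φ(d) elements.
Cyclic subgroups by order — order 1: 1; order 2: 3; order 5: 1; order 10: 3.
Total: 8.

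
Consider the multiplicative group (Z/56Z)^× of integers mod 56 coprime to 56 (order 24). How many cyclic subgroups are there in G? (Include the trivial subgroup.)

16

Group the elements of G by the cyclic subgroup they generate; each cyclic subgroup of order d accounts for φ(d) elements.
Cyclic subgroups by order — order 1: 1; order 2: 7; order 3: 1; order 6: 7.
Total: 16.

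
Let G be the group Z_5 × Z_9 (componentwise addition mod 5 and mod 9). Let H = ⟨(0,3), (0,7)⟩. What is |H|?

9

|⟨(0,3)⟩| = 3 and |⟨(0,7)⟩| = 9, so |H| is a multiple of lcm(3, 9) = 9 and divides |G| = 45.
Closing under the operation: H = {(0,0), (0,1), (0,2), (0,3), (0,4), (0,5), (0,6), (0,7), (0,8)}, so |H| = 9.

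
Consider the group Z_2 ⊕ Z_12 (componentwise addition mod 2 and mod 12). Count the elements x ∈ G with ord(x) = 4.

4

An element (a,b) has order lcm(ord(a), ord(b)); count pairs with lcm equal to 4.
Enumerating gives 4 such elements.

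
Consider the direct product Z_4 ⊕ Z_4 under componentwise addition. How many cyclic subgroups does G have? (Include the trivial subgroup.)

A cyclic subgroup of order d is generated by each of its φ(d) elements of order d, so the cyclic subgroups of order d number (#elements of order d)/φ(d).
Cyclic subgroups by order — order 1: 1; order 2: 3; order 4: 6.
Total: 10.

10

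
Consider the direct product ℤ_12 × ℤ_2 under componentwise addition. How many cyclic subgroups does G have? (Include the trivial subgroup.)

12

Each element a generates a cyclic subgroup ⟨a⟩; distinct elements may generate the same one (a cyclic group of order d has φ(d) generators).
Cyclic subgroups by order — order 1: 1; order 2: 3; order 3: 1; order 4: 2; order 6: 3; order 12: 2.
Total: 12.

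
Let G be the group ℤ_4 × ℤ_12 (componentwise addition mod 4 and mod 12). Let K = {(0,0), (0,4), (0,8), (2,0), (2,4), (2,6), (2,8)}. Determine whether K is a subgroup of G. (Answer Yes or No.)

|K| = 7 does not divide |G| = 48, so by Lagrange K is not a subgroup.

No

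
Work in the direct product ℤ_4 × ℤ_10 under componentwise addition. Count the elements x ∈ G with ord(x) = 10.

12

An element (a,b) has order lcm(ord(a), ord(b)); count pairs with lcm equal to 10.
Enumerating gives 12 such elements.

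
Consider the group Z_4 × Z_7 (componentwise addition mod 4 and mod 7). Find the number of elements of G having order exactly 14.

An element (a,b) has order lcm(ord(a), ord(b)); count pairs with lcm equal to 14.
Enumerating gives 6 such elements.

6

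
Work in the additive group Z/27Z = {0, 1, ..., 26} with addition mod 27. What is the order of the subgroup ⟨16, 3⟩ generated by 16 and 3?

27

|⟨16⟩| = 27 and |⟨3⟩| = 9, so |H| is a multiple of lcm(27, 9) = 27 and divides |G| = 27.
Closing {16, 3} under the group operation gives all of G, so |H| = 27.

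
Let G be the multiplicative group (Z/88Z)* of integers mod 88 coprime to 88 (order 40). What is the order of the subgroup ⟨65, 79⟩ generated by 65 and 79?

|⟨65⟩| = 2 and |⟨79⟩| = 10, so |H| is a multiple of lcm(2, 10) = 10 and divides |G| = 40.
Closing under the operation: H = {1, 7, 9, 15, 17, 23, 25, 31, 39, 41, 47, 49, 57, 63, 65, 71, 73, 79, 81, 87}, so |H| = 20.

20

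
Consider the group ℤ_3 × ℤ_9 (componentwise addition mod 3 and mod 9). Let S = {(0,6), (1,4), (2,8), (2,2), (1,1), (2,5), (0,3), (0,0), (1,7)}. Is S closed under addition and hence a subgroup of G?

Yes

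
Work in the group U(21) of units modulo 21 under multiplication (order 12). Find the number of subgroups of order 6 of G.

3

|G| = 12 and 6 | 12, so subgroups of order 6 are possible by Lagrange.
The subgroups of order 6 are: {1, 4, 10, 13, 16, 19}; {1, 2, 4, 8, 11, 16}; {1, 4, 5, 16, 17, 20}.
So G has 3 subgroups of order 6.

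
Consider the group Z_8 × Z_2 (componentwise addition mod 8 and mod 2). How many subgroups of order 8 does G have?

|G| = 16 and 8 | 16, so subgroups of order 8 are possible by Lagrange.
The subgroups of order 8 are: {(0,0), (0,1), (2,0), (2,1), (4,0), (4,1), (6,0), (6,1)}; {(0,0), (1,0), (2,0), (3,0), (4,0), (5,0), (6,0), (7,0)}; {(0,0), (1,1), (2,0), (3,1), (4,0), (5,1), (6,0), (7,1)}.
So G has 3 subgroups of order 8.

3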